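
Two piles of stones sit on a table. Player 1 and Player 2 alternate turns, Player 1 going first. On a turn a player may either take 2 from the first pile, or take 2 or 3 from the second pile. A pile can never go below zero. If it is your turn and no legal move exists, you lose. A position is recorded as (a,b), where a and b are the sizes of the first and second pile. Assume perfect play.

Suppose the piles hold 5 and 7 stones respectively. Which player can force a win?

Label each position W (a win for the player to move) or L (a loss). A position with no legal move is L; any other position is W exactly when some move reaches an L, and L when every move reaches a W.
No move ever increases a pile, so every position that can arise here has a ≤ 5 and b ≤ 7; it is enough to label the cells with 0 ≤ a ≤ 5 and 0 ≤ b ≤ 7.
Every move lowers a or b (never raises either), so fill the grid row by row in increasing a, and left to right within a row: each cell's successors are then already labelled.
      b=0  b=1  b=2  b=3  b=4  b=5  b=6  b=7
a=0:    L    L    W    W    W    L    L    W
a=1:    L    L    W    W    W    L    L    W
a=2:    W    W    L    L    W    W    W    L
a=3:    W    W    L    L    W    W    W    L
a=4:    L    L    W    W    W    L    L    W
a=5:    L    L    W    W    W    L    L    W
Cells with no legal move (terminal, hence L): (0,0), (0,1), (1,0), (1,1).
The remaining L cells, each justified by listing all of its moves:
(0,5): moves to (0,3)(W), (0,2)(W); every one is W ⇒ L
(0,6): moves to (0,4)(W), (0,3)(W); every one is W ⇒ L
(1,5): moves to (1,3)(W), (1,2)(W); every one is W ⇒ L
(1,6): moves to (1,4)(W), (1,3)(W); every one is W ⇒ L
(2,2): moves to (0,2)(W), (2,0)(W); every one is W ⇒ L
(2,3): moves to (0,3)(W), (2,1)(W), (2,0)(W); every one is W ⇒ L
(2,7): moves to (0,7)(W), (2,5)(W), (2,4)(W); every one is W ⇒ L
(3,2): moves to (1,2)(W), (3,0)(W); every one is W ⇒ L
(3,3): moves to (1,3)(W), (3,1)(W), (3,0)(W); every one is W ⇒ L
(3,7): moves to (1,7)(W), (3,5)(W), (3,4)(W); every one is W ⇒ L
(4,0): the only move is to (2,0)(W), a W ⇒ L
(4,1): the only move is to (2,1)(W), a W ⇒ L
(4,5): moves to (2,5)(W), (4,3)(W), (4,2)(W); every one is W ⇒ L
(4,6): moves to (2,6)(W), (4,4)(W), (4,3)(W); every one is W ⇒ L
(5,0): the only move is to (3,0)(W), a W ⇒ L
(5,1): the only move is to (3,1)(W), a W ⇒ L
(5,5): moves to (3,5)(W), (5,3)(W), (5,2)(W); every one is W ⇒ L
(5,6): moves to (3,6)(W), (5,4)(W), (5,3)(W); every one is W ⇒ L
Every other cell has at least one move into one of the L cells above, so it is W.
The starting position (5,7) is W: Player 1 should move to (3,7), handing over an L position.

Player 1 wins.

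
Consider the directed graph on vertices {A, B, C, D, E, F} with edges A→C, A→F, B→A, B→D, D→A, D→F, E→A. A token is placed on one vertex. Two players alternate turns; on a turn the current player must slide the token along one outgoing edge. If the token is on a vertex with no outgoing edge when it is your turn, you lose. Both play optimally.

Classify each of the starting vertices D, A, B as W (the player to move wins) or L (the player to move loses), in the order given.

Classify positions by backward induction: terminal positions (no move available) are L. From any other position, the mover wins iff some move reaches an L.
Every edge goes from a vertex to one that appears earlier in the order C, F, A, D, B, E, so processing vertices in that order labels each vertex after all of its successors.
C: no outgoing edge → L
F: no outgoing edge → L
A: reaches L-position F → W
D: reaches L-position F → W
B: only reaches D(W), A(W), all W → L
E: only reaches A(W), which is W → L

D: W, A: W, B: L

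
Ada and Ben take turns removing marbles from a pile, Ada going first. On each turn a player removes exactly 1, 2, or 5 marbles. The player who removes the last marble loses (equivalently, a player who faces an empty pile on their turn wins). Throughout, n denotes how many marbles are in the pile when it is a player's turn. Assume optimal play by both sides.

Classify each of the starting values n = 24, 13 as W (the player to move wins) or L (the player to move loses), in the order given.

Use the standard recursion: the mover wins at a terminal position; elsewhere, the mover wins exactly when some move hands the opponent an L position.
n=0: no move; the opponent has just taken the last marble and therefore loses → W
n=1: L (sole option 0(W) is W)
n=2: W (go to 1, an L position)
n=3: W (go to 1, an L position)
n=4: L (options 3(W), 2(W) are all W)
n=5: W (go to 4, an L position)
n=6: W (go to 4, an L position)
n=7: L (options 6(W), 5(W), 2(W) are all W)
n=8: W (go to 7, an L position)
n=9: W (go to 7, an L position)
n=10: L (options 9(W), 8(W), 5(W) are all W)
n=11: W (go to 10, an L position)
n=12: W (go to 10, an L position)
n=13: L (options 12(W), 11(W), 8(W) are all W)
n=14: W (go to 13, an L position)
n=15: W (go to 13, an L position)
n=16: L (options 15(W), 14(W), 11(W) are all W)
n=17: W (go to 16, an L position)
n=18: W (go to 16, an L position)
n=19: L (options 18(W), 17(W), 14(W) are all W)
n=20: W (go to 19, an L position)
n=21: W (go to 19, an L position)
n=22: L (options 21(W), 20(W), 17(W) are all W)
n=23: W (go to 22, an L position)
n=24: W (go to 22, an L position)

24: W, 13: L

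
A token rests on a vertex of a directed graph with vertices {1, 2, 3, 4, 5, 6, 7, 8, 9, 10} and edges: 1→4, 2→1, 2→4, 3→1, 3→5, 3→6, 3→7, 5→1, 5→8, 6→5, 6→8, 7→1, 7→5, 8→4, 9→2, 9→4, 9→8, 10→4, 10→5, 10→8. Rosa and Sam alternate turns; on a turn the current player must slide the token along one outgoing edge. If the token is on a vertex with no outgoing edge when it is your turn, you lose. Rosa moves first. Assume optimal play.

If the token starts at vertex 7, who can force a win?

Rosa wins.

Build the W/L table. Terminal = L. A non-terminal position is W if it has a move to some L; otherwise it is L.
Every edge goes from a vertex to one that appears earlier in the order 4, 1, 8, 5, 6, 2, 7, 9, 10, 3, so processing vertices in that order labels each vertex after all of its successors.
4: no outgoing edge → L
1: can move to 4, which is L ⇒ W
8: can move to 4, which is L ⇒ W
5: moves to 8(W), 1(W); every one is W ⇒ L
6: can move to 5, which is L ⇒ W
2: can move to 4, which is L ⇒ W
7: can move to 5, which is L ⇒ W
9: can move to 4, which is L ⇒ W
10: can move to 5, which is L ⇒ W
3: can move to 5, which is L ⇒ W
From 7 Rosa can move to 5, reaching an L position.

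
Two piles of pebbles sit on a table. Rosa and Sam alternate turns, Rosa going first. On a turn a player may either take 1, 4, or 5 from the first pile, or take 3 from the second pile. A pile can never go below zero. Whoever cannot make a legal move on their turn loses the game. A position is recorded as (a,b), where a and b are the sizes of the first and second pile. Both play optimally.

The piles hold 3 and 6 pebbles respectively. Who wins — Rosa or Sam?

Rosa wins.

Use the standard recursion: the mover loses at a terminal position; elsewhere, the mover wins exactly when some move hands the opponent an L position.
No move ever increases a pile, so every position that can arise here has a ≤ 3 and b ≤ 6; it is enough to label the cells with 0 ≤ a ≤ 3 and 0 ≤ b ≤ 6.
Every move lowers a or b (never raises either), so fill the grid row by row in increasing a, and left to right within a row: each cell's successors are then already labelled.
      b=0  b=1  b=2  b=3  b=4  b=5  b=6
a=0:    L    L    L    W    W    W    L
a=1:    W    W    W    L    L    L    W
a=2:    L    L    L    W    W    W    L
a=3:    W    W    W    L    L    L    W
Cells with no legal move (terminal, hence L): (0,0), (0,1), (0,2).
The remaining L cells, each justified by listing all of its moves:
(0,6): only reaches (0,3)(W), which is W → L
(1,3): only reaches (0,3)(W), (1,0)(W), all W → L
(1,4): only reaches (0,4)(W), (1,1)(W), all W → L
(1,5): only reaches (0,5)(W), (1,2)(W), all W → L
(2,0): only reaches (1,0)(W), which is W → L
(2,1): only reaches (1,1)(W), which is W → L
(2,2): only reaches (1,2)(W), which is W → L
(2,6): only reaches (1,6)(W), (2,3)(W), all W → L
(3,3): only reaches (2,3)(W), (3,0)(W), all W → L
(3,4): only reaches (2,4)(W), (3,1)(W), all W → L
(3,5): only reaches (2,5)(W), (3,2)(W), all W → L
Every other cell has at least one move into one of the L cells above, so it is W.
The starting position (3,6) is W: Rosa should move to (2,6), handing over an L position.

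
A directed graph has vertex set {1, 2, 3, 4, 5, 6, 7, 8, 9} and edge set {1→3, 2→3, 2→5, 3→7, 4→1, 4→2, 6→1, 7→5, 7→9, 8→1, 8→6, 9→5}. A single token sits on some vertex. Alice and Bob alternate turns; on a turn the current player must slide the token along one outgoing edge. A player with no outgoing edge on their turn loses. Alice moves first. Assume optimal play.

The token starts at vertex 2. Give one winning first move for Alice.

Move to 3.

Classify positions by backward induction: terminal positions (no move available) are L. From any other position, the mover wins iff some move reaches an L.
Every edge goes from a vertex to one that appears earlier in the order 5, 9, 7, 3, 1, 6, 2, 4, 8, so processing vertices in that order labels each vertex after all of its successors.
5: no outgoing edge → L
9: W (go to 5, an L position)
7: W (go to 5, an L position)
3: L (sole option 7(W) is W)
1: W (go to 3, an L position)
6: L (sole option 1(W) is W)
2: W (go to 3, an L position)
4: L (options 2(W), 1(W) are all W)
8: W (go to 6, an L position)
From 2, the L positions reachable in one move are: 3, 5. Any move reaching one of these is winning.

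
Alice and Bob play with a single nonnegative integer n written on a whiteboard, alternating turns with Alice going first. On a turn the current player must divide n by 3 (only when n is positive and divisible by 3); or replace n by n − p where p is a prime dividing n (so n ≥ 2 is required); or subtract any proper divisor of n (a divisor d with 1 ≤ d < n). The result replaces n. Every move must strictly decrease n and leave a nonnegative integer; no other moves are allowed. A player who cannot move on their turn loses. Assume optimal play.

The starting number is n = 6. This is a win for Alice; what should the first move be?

Move to 4.

Positions with no move are L. A position that does have a move is losing for the player to move precisely when every available move leads to a winning position for the opponent. Fill in the labels:
n=0: no move → L
n=1: no move → L
n=2: W (go to 0, an L position)
n=3: W (go to 0, an L position)
n=4: L (options 2(W), 3(W) are all W)
n=5: W (go to 0, an L position)
n=6: W (go to 4, an L position)
From 6, the L positions reachable in one move are: 4.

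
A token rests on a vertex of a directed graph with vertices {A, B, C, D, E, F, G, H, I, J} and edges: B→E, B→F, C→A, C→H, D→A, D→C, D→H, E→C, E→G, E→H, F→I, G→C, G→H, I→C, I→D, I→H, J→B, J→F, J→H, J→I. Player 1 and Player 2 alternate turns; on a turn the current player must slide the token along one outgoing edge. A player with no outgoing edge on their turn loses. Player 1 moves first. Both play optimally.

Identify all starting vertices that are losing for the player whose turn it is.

Work bottom-up. With no move the player to move loses. Otherwise the position is W if at least one move leads to an L position for the opponent, and L if every move leads to a W.
Every edge goes from a vertex to one that appears earlier in the order A, H, C, D, I, F, G, E, B, J, so processing vertices in that order labels each vertex after all of its successors.
A: no outgoing edge → L
H: no outgoing edge → L
C: can move to H, which is L ⇒ W
D: can move to H, which is L ⇒ W
I: can move to H, which is L ⇒ W
F: the only move is to I(W), a W ⇒ L
G: can move to H, which is L ⇒ W
E: can move to H, which is L ⇒ W
B: can move to F, which is L ⇒ W
J: can move to F, which is L ⇒ W
Reading off the rows marked L gives the requested list; there are 3 such vertices.

A, F, H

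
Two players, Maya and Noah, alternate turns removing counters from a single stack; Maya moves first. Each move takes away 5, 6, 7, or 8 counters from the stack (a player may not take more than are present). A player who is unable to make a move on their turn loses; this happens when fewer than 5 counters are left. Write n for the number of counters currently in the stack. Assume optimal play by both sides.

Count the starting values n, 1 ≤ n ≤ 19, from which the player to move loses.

Use the standard recursion: the mover loses at a terminal position; elsewhere, the mover wins exactly when some move hands the opponent an L position.
n=0: no move → L
n=1: no move → L
n=2: no move → L
n=3: no move → L
n=4: no move → L
n=5: can move to 0, which is L ⇒ W
n=6: can move to 1, which is L ⇒ W
n=7: can move to 2, which is L ⇒ W
n=8: can move to 3, which is L ⇒ W
n=9: can move to 4, which is L ⇒ W
n=10: can move to 4, which is L ⇒ W
n=11: can move to 4, which is L ⇒ W
n=12: can move to 4, which is L ⇒ W
n=13: moves to 8(W), 7(W), 6(W), 5(W); every one is W ⇒ L
n=14: moves to 9(W), 8(W), 7(W), 6(W); every one is W ⇒ L
n=15: moves to 10(W), 9(W), 8(W), 7(W); every one is W ⇒ L
n=16: moves to 11(W), 10(W), 9(W), 8(W); every one is W ⇒ L
n=17: moves to 12(W), 11(W), 10(W), 9(W); every one is W ⇒ L
n=18: can move to 13, which is L ⇒ W
n=19: can move to 14, which is L ⇒ W
L entries with 1 ≤ n ≤ 19 (n=0 is outside the asked range and is not counted): n = 1, 2, 3, 4, 13, 14, 15, 16, 17; that makes 9.

9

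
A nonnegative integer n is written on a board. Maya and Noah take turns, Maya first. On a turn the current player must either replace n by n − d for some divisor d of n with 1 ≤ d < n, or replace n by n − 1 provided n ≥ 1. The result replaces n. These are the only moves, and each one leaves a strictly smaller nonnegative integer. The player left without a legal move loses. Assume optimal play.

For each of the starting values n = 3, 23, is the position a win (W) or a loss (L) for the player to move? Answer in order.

3: W, 23: L

Build the W/L table. Terminal = L. A non-terminal position is W if it has a move to some L; otherwise it is L.
n=0: no move → L
n=1: can move to 0, which is L ⇒ W
n=2: the only move is to 1(W), a W ⇒ L
n=3: can move to 2, which is L ⇒ W
n=4: can move to 2, which is L ⇒ W
n=5: the only move is to 4(W), a W ⇒ L
n=6: can move to 5, which is L ⇒ W
n=7: the only move is to 6(W), a W ⇒ L
n=8: can move to 7, which is L ⇒ W
n=9: moves to 6(W), 8(W); every one is W ⇒ L
n=10: can move to 5, which is L ⇒ W
n=11: the only move is to 10(W), a W ⇒ L
n=12: can move to 9, which is L ⇒ W
n=13: the only move is to 12(W), a W ⇒ L
n=14: can move to 7, which is L ⇒ W
n=15: moves to 10(W), 12(W), 14(W); every one is W ⇒ L
n=16: can move to 15, which is L ⇒ W
n=17: the only move is to 16(W), a W ⇒ L
n=18: can move to 9, which is L ⇒ W
n=19: the only move is to 18(W), a W ⇒ L
n=20: can move to 15, which is L ⇒ W
n=21: moves to 14(W), 18(W), 20(W); every one is W ⇒ L
n=22: can move to 11, which is L ⇒ W
n=23: the only move is to 22(W), a W ⇒ L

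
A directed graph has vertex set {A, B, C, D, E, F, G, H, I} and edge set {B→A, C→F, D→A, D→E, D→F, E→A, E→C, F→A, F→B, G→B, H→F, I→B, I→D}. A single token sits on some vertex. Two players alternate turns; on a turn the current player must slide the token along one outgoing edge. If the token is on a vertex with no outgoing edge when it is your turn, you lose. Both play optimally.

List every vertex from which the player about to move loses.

A, C, G, H, I

Positions with no move are L. A position that does have a move is losing for the player to move precisely when every available move leads to a winning position for the opponent. Fill in the labels:
Every edge goes from a vertex to one that appears earlier in the order A, B, F, H, C, E, D, G, I, so processing vertices in that order labels each vertex after all of its successors.
A: no outgoing edge → L
B: can move to A, which is L ⇒ W
F: can move to A, which is L ⇒ W
H: the only move is to F(W), a W ⇒ L
C: the only move is to F(W), a W ⇒ L
E: can move to C, which is L ⇒ W
D: can move to A, which is L ⇒ W
G: the only move is to B(W), a W ⇒ L
I: moves to D(W), B(W); every one is W ⇒ L
The losing starting vertices are exactly the entries labelled L in this table (5 of them).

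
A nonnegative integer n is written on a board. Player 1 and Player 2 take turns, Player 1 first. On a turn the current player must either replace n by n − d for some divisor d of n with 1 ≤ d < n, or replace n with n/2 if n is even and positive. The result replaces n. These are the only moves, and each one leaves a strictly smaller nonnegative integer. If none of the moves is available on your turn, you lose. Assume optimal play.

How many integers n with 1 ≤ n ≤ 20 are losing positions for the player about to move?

Positions with no move are L. A position that does have a move is losing for the player to move precisely when every available move leads to a winning position for the opponent. Fill in the labels:
n=0: no move → L
n=1: no move → L
n=2: can move to 1, which is L ⇒ W
n=3: the only move is to 2(W), a W ⇒ L
n=4: can move to 3, which is L ⇒ W
n=5: the only move is to 4(W), a W ⇒ L
n=6: can move to 3, which is L ⇒ W
n=7: the only move is to 6(W), a W ⇒ L
n=8: can move to 7, which is L ⇒ W
n=9: moves to 6(W), 8(W); every one is W ⇒ L
n=10: can move to 5, which is L ⇒ W
n=11: the only move is to 10(W), a W ⇒ L
n=12: can move to 9, which is L ⇒ W
n=13: the only move is to 12(W), a W ⇒ L
n=14: can move to 7, which is L ⇒ W
n=15: moves to 10(W), 12(W), 14(W); every one is W ⇒ L
n=16: can move to 15, which is L ⇒ W
n=17: the only move is to 16(W), a W ⇒ L
n=18: can move to 9, which is L ⇒ W
n=19: the only move is to 18(W), a W ⇒ L
n=20: can move to 15, which is L ⇒ W
L entries with 1 ≤ n ≤ 20 (n=0 is outside the asked range and is not counted): n = 1, 3, 5, 7, 9, 11, 13, 15, 17, 19; that makes 10.

10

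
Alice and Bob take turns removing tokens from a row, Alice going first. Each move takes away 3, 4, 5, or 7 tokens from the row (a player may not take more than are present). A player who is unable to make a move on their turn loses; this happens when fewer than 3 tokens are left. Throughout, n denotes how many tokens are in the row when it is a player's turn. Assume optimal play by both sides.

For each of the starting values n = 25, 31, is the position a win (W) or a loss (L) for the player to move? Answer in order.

25: W, 31: L

Positions with no move are L. A position that does have a move is losing for the player to move precisely when every available move leads to a winning position for the opponent. Fill in the labels:
n=0: no move → L
n=1: no move → L
n=2: no move → L
n=3: can move to 0, which is L ⇒ W
n=4: can move to 1, which is L ⇒ W
n=5: can move to 2, which is L ⇒ W
n=6: can move to 2, which is L ⇒ W
n=7: can move to 2, which is L ⇒ W
n=8: can move to 1, which is L ⇒ W
n=9: can move to 2, which is L ⇒ W
n=10: moves to 7(W), 6(W), 5(W), 3(W); every one is W ⇒ L
n=11: moves to 8(W), 7(W), 6(W), 4(W); every one is W ⇒ L
n=12: moves to 9(W), 8(W), 7(W), 5(W); every one is W ⇒ L
n=13: can move to 10, which is L ⇒ W
n=14: can move to 11, which is L ⇒ W
n=15: can move to 12, which is L ⇒ W
n=16: can move to 12, which is L ⇒ W
n=17: can move to 12, which is L ⇒ W
n=18: can move to 11, which is L ⇒ W
n=19: can move to 12, which is L ⇒ W
n=20: moves to 17(W), 16(W), 15(W), 13(W); every one is W ⇒ L
n=21: moves to 18(W), 17(W), 16(W), 14(W); every one is W ⇒ L
n=22: moves to 19(W), 18(W), 17(W), 15(W); every one is W ⇒ L
n=23: can move to 20, which is L ⇒ W
n=24: can move to 21, which is L ⇒ W
n=25: can move to 22, which is L ⇒ W
n=26: can move to 22, which is L ⇒ W
n=27: can move to 22, which is L ⇒ W
n=28: can move to 21, which is L ⇒ W
n=29: can move to 22, which is L ⇒ W
n=30: moves to 27(W), 26(W), 25(W), 23(W); every one is W ⇒ L
n=31: moves to 28(W), 27(W), 26(W), 24(W); every one is W ⇒ L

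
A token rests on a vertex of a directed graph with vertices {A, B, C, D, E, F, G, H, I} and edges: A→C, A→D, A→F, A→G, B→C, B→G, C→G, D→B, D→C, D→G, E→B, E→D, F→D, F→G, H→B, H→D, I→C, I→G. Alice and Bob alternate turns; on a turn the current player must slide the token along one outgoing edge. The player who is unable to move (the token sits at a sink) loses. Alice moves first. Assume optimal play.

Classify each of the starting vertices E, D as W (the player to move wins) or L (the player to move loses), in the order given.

E: L, D: W

Classify positions by backward induction: terminal positions (no move available) are L. From any other position, the mover wins iff some move reaches an L.
Every edge goes from a vertex to one that appears earlier in the order G, C, B, D, F, H, I, A, E, so processing vertices in that order labels each vertex after all of its successors.
G: no outgoing edge → L
C: reaches L-position G → W
B: reaches L-position G → W
D: reaches L-position G → W
F: reaches L-position G → W
H: only reaches D(W), B(W), all W → L
I: reaches L-position G → W
A: reaches L-position G → W
E: only reaches D(W), B(W), all W → L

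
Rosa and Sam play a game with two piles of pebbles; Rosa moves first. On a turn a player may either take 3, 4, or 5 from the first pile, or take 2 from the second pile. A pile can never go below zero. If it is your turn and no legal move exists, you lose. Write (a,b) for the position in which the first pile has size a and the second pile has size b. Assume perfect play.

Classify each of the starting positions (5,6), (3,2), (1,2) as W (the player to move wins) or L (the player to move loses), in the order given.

(5,6): L, (3,2): L, (1,2): W

Build the W/L table. Terminal = L. A non-terminal position is W if it has a move to some L; otherwise it is L.
No move ever increases a pile, so every position that can arise here has a ≤ 5 and b ≤ 6; it is enough to label the cells with 0 ≤ a ≤ 5 and 0 ≤ b ≤ 6.
Every move lowers a or b (never raises either), so fill the grid row by row in increasing a, and left to right within a row: each cell's successors are then already labelled.
      b=0  b=1  b=2  b=3  b=4  b=5  b=6
a=0:    L    L    W    W    L    L    W
a=1:    L    L    W    W    L    L    W
a=2:    L    L    W    W    L    L    W
a=3:    W    W    L    L    W    W    L
a=4:    W    W    L    L    W    W    L
a=5:    W    W    L    L    W    W    L
Cells with no legal move (terminal, hence L): (0,0), (0,1), (1,0), (1,1), (2,0), (2,1).
The remaining L cells, each justified by listing all of its moves:
(0,4): the only move is to (0,2)(W), a W ⇒ L
(0,5): the only move is to (0,3)(W), a W ⇒ L
(1,4): the only move is to (1,2)(W), a W ⇒ L
(1,5): the only move is to (1,3)(W), a W ⇒ L
(2,4): the only move is to (2,2)(W), a W ⇒ L
(2,5): the only move is to (2,3)(W), a W ⇒ L
(3,2): moves to (0,2)(W), (3,0)(W); every one is W ⇒ L
(3,3): moves to (0,3)(W), (3,1)(W); every one is W ⇒ L
(3,6): moves to (0,6)(W), (3,4)(W); every one is W ⇒ L
(4,2): moves to (1,2)(W), (0,2)(W), (4,0)(W); every one is W ⇒ L
(4,3): moves to (1,3)(W), (0,3)(W), (4,1)(W); every one is W ⇒ L
(4,6): moves to (1,6)(W), (0,6)(W), (4,4)(W); every one is W ⇒ L
(5,2): moves to (2,2)(W), (1,2)(W), (0,2)(W), (5,0)(W); every one is W ⇒ L
(5,3): moves to (2,3)(W), (1,3)(W), (0,3)(W), (5,1)(W); every one is W ⇒ L
(5,6): moves to (2,6)(W), (1,6)(W), (0,6)(W), (5,4)(W); every one is W ⇒ L
Every other cell has at least one move into one of the L cells above, so it is W.
(5,6): one of the L cells justified above, so L
(3,2): one of the L cells justified above, so L
(1,2): the move to (1,0) reaches an L cell, so W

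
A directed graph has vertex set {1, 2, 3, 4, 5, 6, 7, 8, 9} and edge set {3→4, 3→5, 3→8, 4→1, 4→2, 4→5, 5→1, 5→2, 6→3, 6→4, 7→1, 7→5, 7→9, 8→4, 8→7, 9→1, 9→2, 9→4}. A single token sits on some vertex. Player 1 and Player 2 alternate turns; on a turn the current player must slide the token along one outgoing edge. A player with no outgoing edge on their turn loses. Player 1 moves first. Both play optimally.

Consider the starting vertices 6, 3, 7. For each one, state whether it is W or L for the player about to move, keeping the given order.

6: L, 3: W, 7: W

Build the W/L table. Terminal = L. A non-terminal position is W if it has a move to some L; otherwise it is L.
Every edge goes from a vertex to one that appears earlier in the order 2, 1, 5, 4, 9, 7, 8, 3, 6, so processing vertices in that order labels each vertex after all of its successors.
2: no outgoing edge → L
1: no outgoing edge → L
5: W (go to 1, an L position)
4: W (go to 1, an L position)
9: W (go to 1, an L position)
7: W (go to 1, an L position)
8: L (options 7(W), 4(W) are all W)
3: W (go to 8, an L position)
6: L (options 3(W), 4(W) are all W)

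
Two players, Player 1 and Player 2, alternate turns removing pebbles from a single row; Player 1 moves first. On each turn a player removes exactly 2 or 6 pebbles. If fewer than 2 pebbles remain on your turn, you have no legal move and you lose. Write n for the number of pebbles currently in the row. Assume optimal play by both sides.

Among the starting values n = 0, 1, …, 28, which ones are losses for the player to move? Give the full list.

Use the standard recursion: the mover loses at a terminal position; elsewhere, the mover wins exactly when some move hands the opponent an L position.
n=0: no move → L
n=1: no move → L
n=2: W (go to 0, an L position)
n=3: W (go to 1, an L position)
n=4: L (sole option 2(W) is W)
n=5: L (sole option 3(W) is W)
n=6: W (go to 4, an L position)
n=7: W (go to 5, an L position)
n=8: L (options 6(W), 2(W) are all W)
n=9: L (options 7(W), 3(W) are all W)
n=10: W (go to 8, an L position)
n=11: W (go to 9, an L position)
n=12: L (options 10(W), 6(W) are all W)
n=13: L (options 11(W), 7(W) are all W)
n=14: W (go to 12, an L position)
n=15: W (go to 13, an L position)
n=16: L (options 14(W), 10(W) are all W)
n=17: L (options 15(W), 11(W) are all W)
n=18: W (go to 16, an L position)
n=19: W (go to 17, an L position)
n=20: L (options 18(W), 14(W) are all W)
n=21: L (options 19(W), 15(W) are all W)
n=22: W (go to 20, an L position)
n=23: W (go to 21, an L position)
n=24: L (options 22(W), 18(W) are all W)
n=25: L (options 23(W), 19(W) are all W)
n=26: W (go to 24, an L position)
n=27: W (go to 25, an L position)
n=28: L (options 26(W), 22(W) are all W)
Reading off the rows marked L gives the requested list; there are 15 such values of n.

0, 1, 4, 5, 8, 9, 12, 13, 16, 17, 20, 21, 24, 25, 28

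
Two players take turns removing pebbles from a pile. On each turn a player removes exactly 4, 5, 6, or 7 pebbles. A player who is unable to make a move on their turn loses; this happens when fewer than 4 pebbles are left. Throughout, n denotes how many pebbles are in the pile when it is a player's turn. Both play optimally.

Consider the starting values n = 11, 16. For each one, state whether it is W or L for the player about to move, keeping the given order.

11: L, 16: W

Classify positions by backward induction: terminal positions (no move available) are L. From any other position, the mover wins iff some move reaches an L.
n=0: no move → L
n=1: no move → L
n=2: no move → L
n=3: no move → L
n=4: reaches L-position 0 → W
n=5: reaches L-position 1 → W
n=6: reaches L-position 2 → W
n=7: reaches L-position 3 → W
n=8: reaches L-position 3 → W
n=9: reaches L-position 3 → W
n=10: reaches L-position 3 → W
n=11: only reaches 7(W), 6(W), 5(W), 4(W), all W → L
n=12: only reaches 8(W), 7(W), 6(W), 5(W), all W → L
n=13: only reaches 9(W), 8(W), 7(W), 6(W), all W → L
n=14: only reaches 10(W), 9(W), 8(W), 7(W), all W → L
n=15: reaches L-position 11 → W
n=16: reaches L-position 12 → W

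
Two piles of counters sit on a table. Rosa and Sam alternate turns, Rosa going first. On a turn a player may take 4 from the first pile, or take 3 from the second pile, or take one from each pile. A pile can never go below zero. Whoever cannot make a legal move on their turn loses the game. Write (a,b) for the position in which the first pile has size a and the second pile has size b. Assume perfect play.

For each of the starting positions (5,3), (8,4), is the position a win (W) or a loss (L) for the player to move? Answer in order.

Compute win/loss labels from the base case upward. A position with no move is L. Any other position is W if it can reach an L in one move, else L.
No move ever increases a pile, so every position that can arise here has a ≤ 8 and b ≤ 4; it is enough to label the cells with 0 ≤ a ≤ 8 and 0 ≤ b ≤ 4.
Every move lowers a or b (never raises either), so fill the grid row by row in increasing a, and left to right within a row: each cell's successors are then already labelled.
      b=0  b=1  b=2  b=3  b=4
a=0:    L    L    L    W    W
a=1:    L    W    W    W    L
a=2:    L    W    L    W    L
a=3:    L    W    L    W    L
a=4:    W    W    W    W    L
a=5:    W    L    L    L    W
a=6:    W    L    W    W    W
a=7:    W    L    W    L    W
a=8:    L    L    W    W    W
Cells with no legal move (terminal, hence L): (0,0), (0,1), (0,2), (1,0), (2,0), (3,0).
The remaining L cells, each justified by listing all of its moves:
(1,4): moves to (1,1)(W), (0,3)(W); every one is W ⇒ L
(2,2): the only move is to (1,1)(W), a W ⇒ L
(2,4): moves to (2,1)(W), (1,3)(W); every one is W ⇒ L
(3,2): the only move is to (2,1)(W), a W ⇒ L
(3,4): moves to (3,1)(W), (2,3)(W); every one is W ⇒ L
(4,4): moves to (0,4)(W), (4,1)(W), (3,3)(W); every one is W ⇒ L
(5,1): moves to (1,1)(W), (4,0)(W); every one is W ⇒ L
(5,2): moves to (1,2)(W), (4,1)(W); every one is W ⇒ L
(5,3): moves to (1,3)(W), (5,0)(W), (4,2)(W); every one is W ⇒ L
(6,1): moves to (2,1)(W), (5,0)(W); every one is W ⇒ L
(7,1): moves to (3,1)(W), (6,0)(W); every one is W ⇒ L
(7,3): moves to (3,3)(W), (7,0)(W), (6,2)(W); every one is W ⇒ L
(8,0): the only move is to (4,0)(W), a W ⇒ L
(8,1): moves to (4,1)(W), (7,0)(W); every one is W ⇒ L
Every other cell has at least one move into one of the L cells above, so it is W.
(5,3): one of the L cells justified above, so L
(8,4): the move to (4,4) reaches an L cell, so W

(5,3): L, (8,4): W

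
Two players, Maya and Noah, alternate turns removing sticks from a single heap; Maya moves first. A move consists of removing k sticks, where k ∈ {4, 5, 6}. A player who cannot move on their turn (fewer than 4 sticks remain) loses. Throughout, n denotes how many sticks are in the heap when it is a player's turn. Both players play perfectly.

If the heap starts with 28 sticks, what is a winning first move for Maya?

Remove 5, leaving 23.

Positions with no move are L. A position that does have a move is losing for the player to move precisely when every available move leads to a winning position for the opponent. Fill in the labels:
n=0: no move → L
n=1: no move → L
n=2: no move → L
n=3: no move → L
n=4: W (go to 0, an L position)
n=5: W (go to 1, an L position)
n=6: W (go to 2, an L position)
n=7: W (go to 3, an L position)
n=8: W (go to 3, an L position)
n=9: W (go to 3, an L position)
n=10: L (options 6(W), 5(W), 4(W) are all W)
n=11: L (options 7(W), 6(W), 5(W) are all W)
n=12: L (options 8(W), 7(W), 6(W) are all W)
n=13: L (options 9(W), 8(W), 7(W) are all W)
n=14: W (go to 10, an L position)
n=15: W (go to 11, an L position)
n=16: W (go to 12, an L position)
n=17: W (go to 13, an L position)
n=18: W (go to 13, an L position)
n=19: W (go to 13, an L position)
n=20: L (options 16(W), 15(W), 14(W) are all W)
n=21: L (options 17(W), 16(W), 15(W) are all W)
n=22: L (options 18(W), 17(W), 16(W) are all W)
n=23: L (options 19(W), 18(W), 17(W) are all W)
n=24: W (go to 20, an L position)
n=25: W (go to 21, an L position)
n=26: W (go to 22, an L position)
n=27: W (go to 23, an L position)
n=28: W (go to 23, an L position)
From 28, the L positions reachable in one move are: 23, 22. Any move reaching one of these is winning.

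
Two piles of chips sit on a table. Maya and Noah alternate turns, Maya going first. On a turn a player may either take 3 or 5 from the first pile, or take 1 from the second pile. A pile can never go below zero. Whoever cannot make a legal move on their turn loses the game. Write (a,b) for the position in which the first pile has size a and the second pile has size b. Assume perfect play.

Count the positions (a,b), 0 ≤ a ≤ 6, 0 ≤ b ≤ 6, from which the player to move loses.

Compute win/loss labels from the base case upward. A position with no move is L. Any other position is W if it can reach an L in one move, else L.
Every move lowers a or b (never raises either), so fill the grid row by row in increasing a, and left to right within a row: each cell's successors are then already labelled.
      b=0  b=1  b=2  b=3  b=4  b=5  b=6
a=0:    L    W    L    W    L    W    L
a=1:    L    W    L    W    L    W    L
a=2:    L    W    L    W    L    W    L
a=3:    W    L    W    L    W    L    W
a=4:    W    L    W    L    W    L    W
a=5:    W    L    W    L    W    L    W
a=6:    W    W    W    W    W    W    W
Cells with no legal move (terminal, hence L): (0,0), (1,0), (2,0).
The remaining L cells, each justified by listing all of its moves:
(0,2): L (sole option (0,1)(W) is W)
(0,4): L (sole option (0,3)(W) is W)
(0,6): L (sole option (0,5)(W) is W)
(1,2): L (sole option (1,1)(W) is W)
(1,4): L (sole option (1,3)(W) is W)
(1,6): L (sole option (1,5)(W) is W)
(2,2): L (sole option (2,1)(W) is W)
(2,4): L (sole option (2,3)(W) is W)
(2,6): L (sole option (2,5)(W) is W)
(3,1): L (options (0,1)(W), (3,0)(W) are all W)
(3,3): L (options (0,3)(W), (3,2)(W) are all W)
(3,5): L (options (0,5)(W), (3,4)(W) are all W)
(4,1): L (options (1,1)(W), (4,0)(W) are all W)
(4,3): L (options (1,3)(W), (4,2)(W) are all W)
(4,5): L (options (1,5)(W), (4,4)(W) are all W)
(5,1): L (options (2,1)(W), (0,1)(W), (5,0)(W) are all W)
(5,3): L (options (2,3)(W), (0,3)(W), (5,2)(W) are all W)
(5,5): L (options (2,5)(W), (0,5)(W), (5,4)(W) are all W)
Every other cell has at least one move into one of the L cells above, so it is W.
L cells per row: a=0: 4, a=1: 4, a=2: 4, a=3: 3, a=4: 3, a=5: 3, a=6: 0; total 21.

21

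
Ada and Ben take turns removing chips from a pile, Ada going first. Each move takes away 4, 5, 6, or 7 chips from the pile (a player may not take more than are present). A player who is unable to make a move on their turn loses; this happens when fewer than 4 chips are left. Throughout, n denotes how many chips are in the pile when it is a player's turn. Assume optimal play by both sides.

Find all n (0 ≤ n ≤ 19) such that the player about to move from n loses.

Classify positions by backward induction: terminal positions (no move available) are L. From any other position, the mover wins iff some move reaches an L.
n=0: no move → L
n=1: no move → L
n=2: no move → L
n=3: no move → L
n=4: →0(L), so W
n=5: →1(L), so W
n=6: →2(L), so W
n=7: →3(L), so W
n=8: →3(L), so W
n=9: →3(L), so W
n=10: →3(L), so W
n=11: →7(W), 6(W), 5(W), 4(W) — all W, so L
n=12: →8(W), 7(W), 6(W), 5(W) — all W, so L
n=13: →9(W), 8(W), 7(W), 6(W) — all W, so L
n=14: →10(W), 9(W), 8(W), 7(W) — all W, so L
n=15: →11(L), so W
n=16: →12(L), so W
n=17: →13(L), so W
n=18: →14(L), so W
n=19: →14(L), so W
Reading off the rows marked L gives the requested list; there are 8 such values of n.

0, 1, 2, 3, 11, 12, 13, 14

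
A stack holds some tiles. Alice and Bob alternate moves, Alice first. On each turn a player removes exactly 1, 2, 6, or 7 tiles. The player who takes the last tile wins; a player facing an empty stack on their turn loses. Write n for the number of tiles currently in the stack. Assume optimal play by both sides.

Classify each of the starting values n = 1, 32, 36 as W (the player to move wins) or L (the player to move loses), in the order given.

1: W, 32: L, 36: W

Label each position W (a win for the player to move) or L (a loss). A position with no legal move is L; any other position is W exactly when some move reaches an L, and L when every move reaches a W.
n=0: no move → L
n=1: →0(L), so W
n=2: →0(L), so W
n=3: →2(W), 1(W) — all W, so L
n=4: →3(L), so W
n=5: →3(L), so W
n=6: →0(L), so W
n=7: →0(L), so W
n=8: →7(W), 6(W), 2(W), 1(W) — all W, so L
n=9: →8(L), so W
n=10: →8(L), so W
n=11: →10(W), 9(W), 5(W), 4(W) — all W, so L
n=12: →11(L), so W
n=13: →11(L), so W
n=14: →8(L), so W
n=15: →8(L), so W
n=16: →15(W), 14(W), 10(W), 9(W) — all W, so L
n=17: →16(L), so W
n=18: →16(L), so W
n=19: →18(W), 17(W), 13(W), 12(W) — all W, so L
n=20: →19(L), so W
n=21: →19(L), so W
n=22: →16(L), so W
n=23: →16(L), so W
n=24: →23(W), 22(W), 18(W), 17(W) — all W, so L
n=25: →24(L), so W
n=26: →24(L), so W
n=27: →26(W), 25(W), 21(W), 20(W) — all W, so L
n=28: →27(L), so W
n=29: →27(L), so W
n=30: →24(L), so W
n=31: →24(L), so W
n=32: →31(W), 30(W), 26(W), 25(W) — all W, so L
n=33: →32(L), so W
n=34: →32(L), so W
n=35: →34(W), 33(W), 29(W), 28(W) — all W, so L
n=36: →35(L), so W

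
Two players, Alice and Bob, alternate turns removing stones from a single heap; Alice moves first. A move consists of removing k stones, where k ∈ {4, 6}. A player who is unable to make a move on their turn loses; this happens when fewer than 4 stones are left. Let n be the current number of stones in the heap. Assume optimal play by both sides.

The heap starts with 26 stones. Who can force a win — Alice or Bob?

Classify positions by backward induction: terminal positions (no move available) are L. From any other position, the mover wins iff some move reaches an L.
n=0: no move → L
n=1: no move → L
n=2: no move → L
n=3: no move → L
n=4: reaches L-position 0 → W
n=5: reaches L-position 1 → W
n=6: reaches L-position 2 → W
n=7: reaches L-position 3 → W
n=8: reaches L-position 2 → W
n=9: reaches L-position 3 → W
n=10: only reaches 6(W), 4(W), all W → L
n=11: only reaches 7(W), 5(W), all W → L
n=12: only reaches 8(W), 6(W), all W → L
n=13: only reaches 9(W), 7(W), all W → L
n=14: reaches L-position 10 → W
n=15: reaches L-position 11 → W
n=16: reaches L-position 12 → W
n=17: reaches L-position 13 → W
n=18: reaches L-position 12 → W
n=19: reaches L-position 13 → W
n=20: only reaches 16(W), 14(W), all W → L
n=21: only reaches 17(W), 15(W), all W → L
n=22: only reaches 18(W), 16(W), all W → L
n=23: only reaches 19(W), 17(W), all W → L
n=24: reaches L-position 20 → W
n=25: reaches L-position 21 → W
n=26: reaches L-position 22 → W
The starting position 26 is W: Alice should remove 4, leaving 22, handing over an L position.

Alice wins.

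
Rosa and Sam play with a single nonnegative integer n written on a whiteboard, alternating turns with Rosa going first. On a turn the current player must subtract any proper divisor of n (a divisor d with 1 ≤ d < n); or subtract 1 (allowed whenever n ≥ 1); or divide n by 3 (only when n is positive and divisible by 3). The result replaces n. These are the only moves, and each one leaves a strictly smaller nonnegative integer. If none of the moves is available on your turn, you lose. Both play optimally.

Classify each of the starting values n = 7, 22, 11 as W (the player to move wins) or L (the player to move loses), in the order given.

Compute win/loss labels from the base case upward. A position with no move is L. Any other position is W if it can reach an L in one move, else L.
n=0: no move → L
n=1: can move to 0, which is L ⇒ W
n=2: the only move is to 1(W), a W ⇒ L
n=3: can move to 2, which is L ⇒ W
n=4: can move to 2, which is L ⇒ W
n=5: the only move is to 4(W), a W ⇒ L
n=6: can move to 2, which is L ⇒ W
n=7: the only move is to 6(W), a W ⇒ L
n=8: can move to 7, which is L ⇒ W
n=9: moves to 3(W), 6(W), 8(W); every one is W ⇒ L
n=10: can move to 5, which is L ⇒ W
n=11: the only move is to 10(W), a W ⇒ L
n=12: can move to 9, which is L ⇒ W
n=13: the only move is to 12(W), a W ⇒ L
n=14: can move to 7, which is L ⇒ W
n=15: can move to 5, which is L ⇒ W
n=16: moves to 8(W), 12(W), 14(W), 15(W); every one is W ⇒ L
n=17: can move to 16, which is L ⇒ W
n=18: can move to 9, which is L ⇒ W
n=19: the only move is to 18(W), a W ⇒ L
n=20: can move to 16, which is L ⇒ W
n=21: can move to 7, which is L ⇒ W
n=22: can move to 11, which is L ⇒ W

7: L, 22: W, 11: L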